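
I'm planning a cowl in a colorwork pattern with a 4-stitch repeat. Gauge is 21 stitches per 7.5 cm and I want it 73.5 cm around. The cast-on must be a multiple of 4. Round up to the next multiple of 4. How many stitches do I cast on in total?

Cast on 208 stitches.

21 / 7.5 = 2.8 sts per cm.
73.5 × 2.8 = 205.80 sts.
Next multiple of 4: 208.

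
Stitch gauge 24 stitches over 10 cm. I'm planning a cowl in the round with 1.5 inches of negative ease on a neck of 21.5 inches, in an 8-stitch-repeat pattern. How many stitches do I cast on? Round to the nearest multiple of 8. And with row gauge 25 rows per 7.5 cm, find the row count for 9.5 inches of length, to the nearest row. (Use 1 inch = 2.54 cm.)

Finished = 21.5 − 1.5 = 20 inches.
20 inches × 2.54 = 50.80 cm.
24/10 = 2.4 sts per cm; 50.80 × 2.4 = 121.92 sts.
Nearest multiple of 8 → 120.
9.5 inches = 24.13 cm; × 3.333 = 80.43 → 80 rows.

Cast on 120 stitches; work 80 rows.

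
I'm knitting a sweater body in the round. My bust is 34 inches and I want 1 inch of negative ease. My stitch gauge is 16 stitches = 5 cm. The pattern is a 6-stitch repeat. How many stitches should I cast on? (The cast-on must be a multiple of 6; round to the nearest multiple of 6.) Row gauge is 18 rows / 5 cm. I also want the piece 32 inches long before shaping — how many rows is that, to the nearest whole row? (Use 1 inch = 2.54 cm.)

Finished = 34 − 1 = 33 inches.
33 inches × 2.54 = 83.82 cm.
16/5 = 3.2 sts per cm; 83.82 × 3.2 = 268.22 sts.
Nearest multiple of 6 → 270.
32 inches = 81.28 cm; × 3.6 = 292.61 → 293 rows.

Cast on 270 stitches; work 293 rows.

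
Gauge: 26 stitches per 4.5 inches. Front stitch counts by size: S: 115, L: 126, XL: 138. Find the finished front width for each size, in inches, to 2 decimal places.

S 19.90 inches; L 21.81 inches; XL 23.88 inches.

26/4.5 = 5.778 sts per in.
S: 115 / 5.778 = 19.904 → 19.90 in.
L: 126 / 5.778 = 21.808 → 21.81 in.
XL: 138 / 5.778 = 23.885 → 23.88 in.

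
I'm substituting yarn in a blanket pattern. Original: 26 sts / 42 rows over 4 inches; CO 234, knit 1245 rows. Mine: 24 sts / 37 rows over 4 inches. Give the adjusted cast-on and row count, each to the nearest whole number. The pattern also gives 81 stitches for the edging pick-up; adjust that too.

Stitches: 234 × 24/26 = 216.00 → 216.
Rows: 1245 × 37/42 = 1096.79 → 1097.
edging pick-up: 81 × 24/26 = 74.77 → 75.

Cast on 216 stitches; work 1097 rows; edging pick-up 75 stitches.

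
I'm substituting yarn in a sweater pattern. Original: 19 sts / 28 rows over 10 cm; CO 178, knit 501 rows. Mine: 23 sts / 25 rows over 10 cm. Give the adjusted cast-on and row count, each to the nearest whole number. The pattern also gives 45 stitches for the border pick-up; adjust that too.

Cast on 215 stitches; work 447 rows; border pick-up 54 stitches.

Stitches: 178 × 23/19 = 215.47 → 215.
Rows: 501 × 25/28 = 447.32 → 447.
border pick-up: 45 × 23/19 = 54.47 → 54.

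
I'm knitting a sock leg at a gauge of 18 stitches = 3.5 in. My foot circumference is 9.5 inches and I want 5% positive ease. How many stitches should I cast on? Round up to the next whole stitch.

Finished = 9.5 × 1.05 = 9.97 in.
18 / 3.5 = 5.143 sts per inch.
9.97 × 5.143 = 51.30 sts.
→ 52 sts.

Cast on 52 stitches.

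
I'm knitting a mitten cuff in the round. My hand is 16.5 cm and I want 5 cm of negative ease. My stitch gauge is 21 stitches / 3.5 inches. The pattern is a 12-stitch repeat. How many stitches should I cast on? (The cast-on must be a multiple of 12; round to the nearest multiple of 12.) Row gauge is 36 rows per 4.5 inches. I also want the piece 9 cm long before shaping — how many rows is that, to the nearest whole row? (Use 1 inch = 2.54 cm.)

Cast on 24 stitches; work 28 rows.

Finished = 16.5 − 5 = 11.5 cm.
11.5 cm × 1/2.54 = 4.53 inches.
21/3.5 = 6 sts per in; 4.53 × 6 = 27.17 sts.
Nearest multiple of 12 → 24.
9 cm = 3.54 inches; × 8 = 28.35 → 28 rows.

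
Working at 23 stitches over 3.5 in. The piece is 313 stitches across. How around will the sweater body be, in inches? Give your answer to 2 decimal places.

47.63 inches.

23 stitches / 3.5 inch = 6.571 stitches per inch.
313 / 6.571 = 47.630 inches.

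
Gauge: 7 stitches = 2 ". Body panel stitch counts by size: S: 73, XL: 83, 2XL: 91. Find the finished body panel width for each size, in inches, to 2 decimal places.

7/2 = 3.5 sts per in.
S: 73 / 3.5 = 20.857 → 20.86 in.
XL: 83 / 3.5 = 23.714 → 23.71 in.
2XL: 91 / 3.5 = 26.000 → 26.00 in.

S 20.86 inches; XL 23.71 inches; 2XL 26.00 inches.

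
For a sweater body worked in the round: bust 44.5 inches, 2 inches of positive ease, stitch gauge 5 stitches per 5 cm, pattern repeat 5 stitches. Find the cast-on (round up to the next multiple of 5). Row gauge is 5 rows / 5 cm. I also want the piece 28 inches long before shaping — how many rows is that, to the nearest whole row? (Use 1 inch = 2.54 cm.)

Finished = 44.5 + 2 = 46.5 inches.
46.5 inches × 2.54 = 118.11 cm.
5/5 = 1 sts per cm; 118.11 × 1 = 118.11 sts.
Next multiple of 5 → 120.
28 inches = 71.12 cm; × 1 = 71.12 → 71 rows.

Cast on 120 stitches; work 71 rows.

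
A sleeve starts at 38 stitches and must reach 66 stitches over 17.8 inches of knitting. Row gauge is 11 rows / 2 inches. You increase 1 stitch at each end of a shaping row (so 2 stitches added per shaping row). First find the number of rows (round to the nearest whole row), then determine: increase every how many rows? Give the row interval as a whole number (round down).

Increase every 7th row.

Rows = 17.8 × 5.5 = 97.9 → 98 rows.
Stitches to add: 28 → 14 shaping rows (at 2 st each).
98 / 14 = 7.00 → every 7 rows.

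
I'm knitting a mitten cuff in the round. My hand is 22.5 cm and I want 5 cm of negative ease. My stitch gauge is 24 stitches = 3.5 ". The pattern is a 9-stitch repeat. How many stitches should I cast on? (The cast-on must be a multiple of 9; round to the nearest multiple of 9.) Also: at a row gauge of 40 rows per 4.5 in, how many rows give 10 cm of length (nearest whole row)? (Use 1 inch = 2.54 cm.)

Finished = 22.5 − 5 = 17.5 cm.
17.5 cm × 1/2.54 = 6.89 inches.
24/3.5 = 6.857 sts per in; 6.89 × 6.857 = 47.24 sts.
Nearest multiple of 9 → 45.
10 cm = 3.94 inches; × 8.889 = 35.00 → 35 rows.

Cast on 45 stitches; work 35 rows.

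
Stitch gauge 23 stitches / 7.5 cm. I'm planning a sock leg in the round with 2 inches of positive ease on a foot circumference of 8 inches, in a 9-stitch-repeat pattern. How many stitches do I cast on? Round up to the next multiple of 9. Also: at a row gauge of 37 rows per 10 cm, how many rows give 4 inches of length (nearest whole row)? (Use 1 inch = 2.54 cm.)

Finished = 8 + 2 = 10 inches.
10 inches × 2.54 = 25.40 cm.
23/7.5 = 3.067 sts per cm; 25.40 × 3.067 = 77.89 sts.
Next multiple of 9 → 81.
4 inches = 10.16 cm; × 3.7 = 37.59 → 38 rows.

Cast on 81 stitches; work 38 rows.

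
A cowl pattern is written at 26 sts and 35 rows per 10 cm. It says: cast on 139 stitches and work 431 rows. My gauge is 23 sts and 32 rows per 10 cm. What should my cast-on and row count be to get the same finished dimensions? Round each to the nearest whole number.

Stitches: 139 × 23/26 = 122.96 → 123.
Rows: 431 × 32/35 = 394.06 → 394.

Cast on 123 stitches; work 394 rows.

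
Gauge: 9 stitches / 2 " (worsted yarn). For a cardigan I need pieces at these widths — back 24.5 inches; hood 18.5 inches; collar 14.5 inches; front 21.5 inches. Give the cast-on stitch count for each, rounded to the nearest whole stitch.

Rate = 9/2 = 4.5 sts per in.
back: 24.5 × 4.5 = 110.25 → 110.
hood: 18.5 × 4.5 = 83.25 → 83.
collar: 14.5 × 4.5 = 65.25 → 65.
front: 21.5 × 4.5 = 96.75 → 97.

back 110; hood 83; collar 65; front 97.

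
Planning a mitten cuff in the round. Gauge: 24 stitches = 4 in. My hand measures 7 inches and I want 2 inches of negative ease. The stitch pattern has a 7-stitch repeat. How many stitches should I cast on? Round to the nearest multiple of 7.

28 stitches.

Finished = 7 − 2 = 5 inches.
24 / 4 = 6 sts/in.
5 × 6 = 30.00 sts.
Nearest multiple of 7: 28.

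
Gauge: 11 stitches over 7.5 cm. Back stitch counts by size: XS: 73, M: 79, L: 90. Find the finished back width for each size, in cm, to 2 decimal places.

XS 49.77 cm; M 53.86 cm; L 61.36 cm.

11/7.5 = 1.467 sts per cm.
XS: 73 / 1.467 = 49.773 → 49.77 cm.
M: 79 / 1.467 = 53.864 → 53.86 cm.
L: 90 / 1.467 = 61.364 → 61.36 cm.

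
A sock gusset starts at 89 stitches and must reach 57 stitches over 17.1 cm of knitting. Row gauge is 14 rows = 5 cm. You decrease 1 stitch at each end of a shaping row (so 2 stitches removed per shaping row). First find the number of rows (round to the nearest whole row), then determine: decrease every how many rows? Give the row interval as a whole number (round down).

Decrease every 3rd row.

Rows = 17.1 × 2.8 = 47.9 → 48 rows.
Stitches to remove: 32 → 16 shaping rows (at 2 st each).
48 / 16 = 3.00 → every 3 rows.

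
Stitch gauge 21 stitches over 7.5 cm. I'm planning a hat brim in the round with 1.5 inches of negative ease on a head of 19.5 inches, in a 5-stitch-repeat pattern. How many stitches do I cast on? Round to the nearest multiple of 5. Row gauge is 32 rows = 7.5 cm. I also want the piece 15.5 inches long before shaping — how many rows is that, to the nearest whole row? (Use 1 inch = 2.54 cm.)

Cast on 130 stitches; work 168 rows.

Finished = 19.5 − 1.5 = 18 inches.
18 inches × 2.54 = 45.72 cm.
21/7.5 = 2.8 sts per cm; 45.72 × 2.8 = 128.02 sts.
Nearest multiple of 5 → 130.
15.5 inches = 39.37 cm; × 4.267 = 167.98 → 168 rows.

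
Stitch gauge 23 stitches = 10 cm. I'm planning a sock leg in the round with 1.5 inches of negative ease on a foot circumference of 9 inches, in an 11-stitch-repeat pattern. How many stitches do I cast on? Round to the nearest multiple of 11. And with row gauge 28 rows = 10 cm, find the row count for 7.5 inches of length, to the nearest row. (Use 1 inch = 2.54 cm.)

Finished = 9 − 1.5 = 7.5 inches.
7.5 inches × 2.54 = 19.05 cm.
23/10 = 2.3 sts per cm; 19.05 × 2.3 = 43.81 sts.
Nearest multiple of 11 → 44.
7.5 inches = 19.05 cm; × 2.8 = 53.34 → 53 rows.

Cast on 44 stitches; work 53 rows.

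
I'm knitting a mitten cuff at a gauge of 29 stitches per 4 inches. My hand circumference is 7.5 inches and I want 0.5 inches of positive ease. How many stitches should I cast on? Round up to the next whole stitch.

Finished = 7.5 + 0.5 = 8 in.
29 / 4 = 7.25 sts per inch.
8.00 × 7.25 = 58.00 sts.

58 stitches.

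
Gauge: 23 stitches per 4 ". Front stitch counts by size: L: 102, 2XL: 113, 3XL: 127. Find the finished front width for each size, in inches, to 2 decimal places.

23/4 = 5.75 sts per in.
L: 102 / 5.75 = 17.739 → 17.74 in.
2XL: 113 / 5.75 = 19.652 → 19.65 in.
3XL: 127 / 5.75 = 22.087 → 22.09 in.

L 17.74 inches; 2XL 19.65 inches; 3XL 22.09 inches.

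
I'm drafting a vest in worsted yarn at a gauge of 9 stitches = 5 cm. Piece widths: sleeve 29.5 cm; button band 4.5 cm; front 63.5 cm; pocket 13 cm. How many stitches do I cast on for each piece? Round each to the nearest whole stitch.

sleeve 53; button band 8; front 114; pocket 23.

Rate = 9/5 = 1.8 sts per cm.
sleeve: 29.5 × 1.8 = 53.10 → 53.
button band: 4.5 × 1.8 = 8.10 → 8.
front: 63.5 × 1.8 = 114.30 → 114.
pocket: 13 × 1.8 = 23.40 → 23.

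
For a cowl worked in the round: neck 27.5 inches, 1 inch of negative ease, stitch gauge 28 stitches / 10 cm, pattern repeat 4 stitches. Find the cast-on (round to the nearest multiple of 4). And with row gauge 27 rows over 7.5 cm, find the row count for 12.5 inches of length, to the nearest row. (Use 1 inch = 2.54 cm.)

Cast on 188 stitches; work 114 rows.

Finished = 27.5 − 1 = 26.5 inches.
26.5 inches × 2.54 = 67.31 cm.
28/10 = 2.8 sts per cm; 67.31 × 2.8 = 188.47 sts.
Nearest multiple of 4 → 188.
12.5 inches = 31.75 cm; × 3.6 = 114.30 → 114 rows.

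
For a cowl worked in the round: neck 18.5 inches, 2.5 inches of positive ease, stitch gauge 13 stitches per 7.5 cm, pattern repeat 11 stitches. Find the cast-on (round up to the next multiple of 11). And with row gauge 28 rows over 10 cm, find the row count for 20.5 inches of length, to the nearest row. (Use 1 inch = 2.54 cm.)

Cast on 99 stitches; work 146 rows.

Finished = 18.5 + 2.5 = 21 inches.
21 inches × 2.54 = 53.34 cm.
13/7.5 = 1.733 sts per cm; 53.34 × 1.733 = 92.46 sts.
Next multiple of 11 → 99.
20.5 inches = 52.07 cm; × 2.8 = 145.80 → 146 rows.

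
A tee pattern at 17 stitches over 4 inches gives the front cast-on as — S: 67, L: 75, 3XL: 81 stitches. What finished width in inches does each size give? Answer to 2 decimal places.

17/4 = 4.25 sts per in.
S: 67 / 4.25 = 15.765 → 15.76 in.
L: 75 / 4.25 = 17.647 → 17.65 in.
3XL: 81 / 4.25 = 19.059 → 19.06 in.

S 15.76 inches; L 17.65 inches; 3XL 19.06 inches.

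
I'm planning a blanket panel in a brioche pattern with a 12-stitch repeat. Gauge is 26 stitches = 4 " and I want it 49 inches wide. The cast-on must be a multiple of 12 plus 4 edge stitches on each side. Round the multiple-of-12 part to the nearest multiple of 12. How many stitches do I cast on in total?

26 / 4 = 6.5 sts per inch.
49 × 6.5 = 318.50 sts.
Less 8 edge sts → 310.50 for the repeat.
Nearest multiple of 12: 312.
Add back 8 edge sts → 320.

320 stitches.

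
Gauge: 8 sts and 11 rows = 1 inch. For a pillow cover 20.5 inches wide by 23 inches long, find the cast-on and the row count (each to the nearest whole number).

Cast on 164 stitches and work 253 rows.

Stitch gauge = 8/1 = 8 sts/in; 20.5 × 8 = 164.00 → 164 sts.
Row gauge = 11/1 = 11 rows/in; 23 × 11 = 253.00 → 253 rows.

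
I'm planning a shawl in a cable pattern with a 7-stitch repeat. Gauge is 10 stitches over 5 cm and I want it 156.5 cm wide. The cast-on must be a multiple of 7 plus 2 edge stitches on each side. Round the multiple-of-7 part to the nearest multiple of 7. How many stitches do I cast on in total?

10 / 5 = 2 sts per cm.
156.5 × 2 = 313.00 sts.
Less 4 edge sts → 309.00 for the repeat.
Nearest multiple of 7: 308.
Add back 4 edge sts → 312.

CO 312 sts.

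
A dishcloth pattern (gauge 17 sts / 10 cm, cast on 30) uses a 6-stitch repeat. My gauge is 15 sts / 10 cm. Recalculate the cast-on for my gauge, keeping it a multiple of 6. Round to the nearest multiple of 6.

30 × 15 / 17 = 26.47.
Nearest multiple of 6: 24.

CO 24 sts.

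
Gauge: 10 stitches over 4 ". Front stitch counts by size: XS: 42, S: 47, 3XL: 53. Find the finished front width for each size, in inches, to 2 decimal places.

XS 16.80 inches; S 18.80 inches; 3XL 21.20 inches.

10/4 = 2.5 sts per in.
XS: 42 / 2.5 = 16.800 → 16.80 in.
S: 47 / 2.5 = 18.800 → 18.80 in.
3XL: 53 / 2.5 = 21.200 → 21.20 in.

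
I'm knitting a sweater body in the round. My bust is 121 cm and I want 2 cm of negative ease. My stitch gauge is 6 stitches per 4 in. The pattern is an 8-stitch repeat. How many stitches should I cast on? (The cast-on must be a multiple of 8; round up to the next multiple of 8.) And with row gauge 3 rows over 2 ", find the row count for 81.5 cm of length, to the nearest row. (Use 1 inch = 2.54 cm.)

Cast on 72 stitches; work 48 rows.

Finished = 121 − 2 = 119 cm.
119 cm × 1/2.54 = 46.85 inches.
6/4 = 1.5 sts per in; 46.85 × 1.5 = 70.28 sts.
Next multiple of 8 → 72.
81.5 cm = 32.09 inches; × 1.5 = 48.13 → 48 rows.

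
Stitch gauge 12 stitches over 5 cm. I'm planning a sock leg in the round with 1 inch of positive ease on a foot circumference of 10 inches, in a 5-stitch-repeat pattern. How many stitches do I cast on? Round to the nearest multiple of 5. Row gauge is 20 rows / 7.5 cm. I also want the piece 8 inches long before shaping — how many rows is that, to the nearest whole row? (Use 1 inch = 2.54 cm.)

Finished = 10 + 1 = 11 inches.
11 inches × 2.54 = 27.94 cm.
12/5 = 2.4 sts per cm; 27.94 × 2.4 = 67.06 sts.
Nearest multiple of 5 → 65.
8 inches = 20.32 cm; × 2.667 = 54.19 → 54 rows.

Cast on 65 stitches; work 54 rows.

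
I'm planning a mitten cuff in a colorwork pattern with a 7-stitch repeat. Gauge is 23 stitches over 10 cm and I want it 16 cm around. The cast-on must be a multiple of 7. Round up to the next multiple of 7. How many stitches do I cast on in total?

CO 42 sts.

23 / 10 = 2.3 sts per cm.
16 × 2.3 = 36.80 sts.
Next multiple of 7: 42.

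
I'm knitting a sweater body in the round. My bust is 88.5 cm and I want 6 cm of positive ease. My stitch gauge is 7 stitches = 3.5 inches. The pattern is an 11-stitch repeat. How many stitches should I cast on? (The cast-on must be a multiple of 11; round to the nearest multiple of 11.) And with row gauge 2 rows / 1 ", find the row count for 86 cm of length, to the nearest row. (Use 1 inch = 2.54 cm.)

Cast on 77 stitches; work 68 rows.

Finished = 88.5 + 6 = 94.5 cm.
94.5 cm × 1/2.54 = 37.20 inches.
7/3.5 = 2 sts per in; 37.20 × 2 = 74.41 sts.
Nearest multiple of 11 → 77.
86 cm = 33.86 inches; × 2 = 67.72 → 68 rows.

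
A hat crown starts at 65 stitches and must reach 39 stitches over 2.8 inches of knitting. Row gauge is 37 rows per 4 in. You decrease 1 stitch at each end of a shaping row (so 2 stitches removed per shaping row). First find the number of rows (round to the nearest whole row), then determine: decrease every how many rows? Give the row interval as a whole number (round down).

Decrease every 2nd row.

Rows = 2.8 × 9.25 = 25.9 → 26 rows.
Stitches to remove: 26 → 13 shaping rows (at 2 st each).
26 / 13 = 2.00 → every 2 rows.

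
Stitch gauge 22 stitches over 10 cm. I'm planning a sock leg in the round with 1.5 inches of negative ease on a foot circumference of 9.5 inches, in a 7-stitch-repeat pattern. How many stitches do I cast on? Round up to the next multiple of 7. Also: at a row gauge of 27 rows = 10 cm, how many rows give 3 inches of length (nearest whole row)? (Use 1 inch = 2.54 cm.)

Finished = 9.5 − 1.5 = 8 inches.
8 inches × 2.54 = 20.32 cm.
22/10 = 2.2 sts per cm; 20.32 × 2.2 = 44.70 sts.
Next multiple of 7 → 49.
3 inches = 7.62 cm; × 2.7 = 20.57 → 21 rows.

Cast on 49 stitches; work 21 rows.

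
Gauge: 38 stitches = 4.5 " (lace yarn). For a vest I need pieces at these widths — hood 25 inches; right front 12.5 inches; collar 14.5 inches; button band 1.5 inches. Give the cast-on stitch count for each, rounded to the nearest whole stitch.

Rate = 38/4.5 = 8.444 sts per in.
hood: 25 × 8.444 = 211.11 → 211.
right front: 12.5 × 8.444 = 105.56 → 106.
collar: 14.5 × 8.444 = 122.44 → 122.
button band: 1.5 × 8.444 = 12.67 → 13.

hood 211; right front 106; collar 122; button band 13.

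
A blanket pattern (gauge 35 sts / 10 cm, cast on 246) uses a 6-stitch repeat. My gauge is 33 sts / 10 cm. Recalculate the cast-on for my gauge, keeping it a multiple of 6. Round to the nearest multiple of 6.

234 stitches.

246 × 33 / 35 = 231.94.
Nearest multiple of 6: 234.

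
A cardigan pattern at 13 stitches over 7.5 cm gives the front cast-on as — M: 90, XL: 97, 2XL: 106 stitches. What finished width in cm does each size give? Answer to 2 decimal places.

13/7.5 = 1.733 sts per cm.
M: 90 / 1.733 = 51.923 → 51.92 cm.
XL: 97 / 1.733 = 55.962 → 55.96 cm.
2XL: 106 / 1.733 = 61.154 → 61.15 cm.

M 51.92 cm; XL 55.96 cm; 2XL 61.15 cm.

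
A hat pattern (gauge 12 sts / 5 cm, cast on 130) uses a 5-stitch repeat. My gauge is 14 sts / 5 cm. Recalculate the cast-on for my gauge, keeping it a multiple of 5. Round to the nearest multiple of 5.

130 × 14 / 12 = 151.67.
Nearest multiple of 5: 150.

CO 150 sts.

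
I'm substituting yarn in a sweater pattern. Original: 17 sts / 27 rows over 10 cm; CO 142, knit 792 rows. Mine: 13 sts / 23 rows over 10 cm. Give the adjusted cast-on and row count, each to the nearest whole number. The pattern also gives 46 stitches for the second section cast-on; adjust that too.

Stitches: 142 × 13/17 = 108.59 → 109.
Rows: 792 × 23/27 = 674.67 → 675.
second section cast-on: 46 × 13/17 = 35.18 → 35.

Cast on 109 stitches; work 675 rows; second section cast-on 35 stitches.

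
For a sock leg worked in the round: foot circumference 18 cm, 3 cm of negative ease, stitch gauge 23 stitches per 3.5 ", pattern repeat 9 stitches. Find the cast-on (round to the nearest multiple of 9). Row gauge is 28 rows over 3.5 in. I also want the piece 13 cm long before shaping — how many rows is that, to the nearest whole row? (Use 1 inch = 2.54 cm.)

Finished = 18 − 3 = 15 cm.
15 cm × 1/2.54 = 5.91 inches.
23/3.5 = 6.571 sts per in; 5.91 × 6.571 = 38.81 sts.
Nearest multiple of 9 → 36.
13 cm = 5.12 inches; × 8 = 40.94 → 41 rows.

Cast on 36 stitches; work 41 rows.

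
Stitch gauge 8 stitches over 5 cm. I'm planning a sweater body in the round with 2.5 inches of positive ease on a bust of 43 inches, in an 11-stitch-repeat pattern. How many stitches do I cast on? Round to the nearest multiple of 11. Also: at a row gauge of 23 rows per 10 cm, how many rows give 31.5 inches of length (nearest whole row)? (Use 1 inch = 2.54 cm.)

Finished = 43 + 2.5 = 45.5 inches.
45.5 inches × 2.54 = 115.57 cm.
8/5 = 1.6 sts per cm; 115.57 × 1.6 = 184.91 sts.
Nearest multiple of 11 → 187.
31.5 inches = 80.01 cm; × 2.3 = 184.02 → 184 rows.

Cast on 187 stitches; work 184 rows.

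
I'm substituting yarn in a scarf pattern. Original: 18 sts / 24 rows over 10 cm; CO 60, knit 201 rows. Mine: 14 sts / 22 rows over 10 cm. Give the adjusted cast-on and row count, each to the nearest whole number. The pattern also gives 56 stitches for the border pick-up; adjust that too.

Cast on 47 stitches; work 184 rows; border pick-up 44 stitches.

Stitches: 60 × 14/18 = 46.67 → 47.
Rows: 201 × 22/24 = 184.25 → 184.
border pick-up: 56 × 14/18 = 43.56 → 44.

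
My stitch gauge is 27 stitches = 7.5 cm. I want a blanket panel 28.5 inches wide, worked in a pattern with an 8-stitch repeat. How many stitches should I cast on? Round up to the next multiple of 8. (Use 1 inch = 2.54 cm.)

28.5 in = 28.5 × 2.54 = 72.39 cm.
27 / 7.5 = 3.6 sts/cm.
72.39 × 3.6 = 260.60 sts.
→ 264.

264 stitches.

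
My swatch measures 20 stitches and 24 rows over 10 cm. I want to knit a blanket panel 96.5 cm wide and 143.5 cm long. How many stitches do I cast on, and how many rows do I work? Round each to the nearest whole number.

Cast on 193 stitches and work 344 rows.

Stitch gauge = 20/10 = 2 sts/cm; 96.5 × 2 = 193.00 → 193 sts.
Row gauge = 24/10 = 2.4 rows/cm; 143.5 × 2.4 = 344.40 → 344 rows.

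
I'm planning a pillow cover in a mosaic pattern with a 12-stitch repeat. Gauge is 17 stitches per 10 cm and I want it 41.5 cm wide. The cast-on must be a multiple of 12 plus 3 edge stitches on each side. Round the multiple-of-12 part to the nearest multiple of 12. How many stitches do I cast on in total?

17 / 10 = 1.7 sts per cm.
41.5 × 1.7 = 70.55 sts.
Less 6 edge sts → 64.55 for the repeat.
Nearest multiple of 12: 60.
Add back 6 edge sts → 66.

66 stitches.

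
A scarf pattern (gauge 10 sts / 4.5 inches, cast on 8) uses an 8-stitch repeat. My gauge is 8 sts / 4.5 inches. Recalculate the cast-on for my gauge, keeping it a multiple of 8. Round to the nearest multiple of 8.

8 stitches.

8 × 8 / 10 = 6.40.
Nearest multiple of 8: 8.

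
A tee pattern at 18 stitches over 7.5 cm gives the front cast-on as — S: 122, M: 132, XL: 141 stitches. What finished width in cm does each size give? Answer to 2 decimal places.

18/7.5 = 2.4 sts per cm.
S: 122 / 2.4 = 50.833 → 50.83 cm.
M: 132 / 2.4 = 55.000 → 55.00 cm.
XL: 141 / 2.4 = 58.750 → 58.75 cm.

S 50.83 cm; M 55.00 cm; XL 58.75 cm.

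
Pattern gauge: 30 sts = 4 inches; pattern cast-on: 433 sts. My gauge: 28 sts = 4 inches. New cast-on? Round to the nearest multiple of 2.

404 stitches.

Scale factor = 28 / 30 = 0.933.
433 × 28 / 30 = 404.13 sts.
→ 404 sts.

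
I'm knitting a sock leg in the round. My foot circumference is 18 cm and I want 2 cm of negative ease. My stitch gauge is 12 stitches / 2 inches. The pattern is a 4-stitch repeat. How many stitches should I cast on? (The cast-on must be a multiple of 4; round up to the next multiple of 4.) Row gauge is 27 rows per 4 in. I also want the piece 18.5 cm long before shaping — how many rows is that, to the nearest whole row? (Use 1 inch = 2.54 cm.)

Finished = 18 − 2 = 16 cm.
16 cm × 1/2.54 = 6.30 inches.
12/2 = 6 sts per in; 6.30 × 6 = 37.80 sts.
Next multiple of 4 → 40.
18.5 cm = 7.28 inches; × 6.75 = 49.16 → 49 rows.

Cast on 40 stitches; work 49 rows.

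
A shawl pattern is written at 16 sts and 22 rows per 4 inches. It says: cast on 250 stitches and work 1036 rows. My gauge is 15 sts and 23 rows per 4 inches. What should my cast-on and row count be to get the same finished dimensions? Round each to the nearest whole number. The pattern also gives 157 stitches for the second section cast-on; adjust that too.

Stitches: 250 × 15/16 = 234.38 → 234.
Rows: 1036 × 23/22 = 1083.09 → 1083.
second section cast-on: 157 × 15/16 = 147.19 → 147.

Cast on 234 stitches; work 1083 rows; second section cast-on 147 stitches.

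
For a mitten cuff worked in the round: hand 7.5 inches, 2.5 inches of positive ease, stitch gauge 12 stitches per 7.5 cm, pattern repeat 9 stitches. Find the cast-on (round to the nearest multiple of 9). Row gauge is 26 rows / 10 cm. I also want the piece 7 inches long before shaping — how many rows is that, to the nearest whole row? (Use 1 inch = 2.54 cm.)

Cast on 45 stitches; work 46 rows.

Finished = 7.5 + 2.5 = 10 inches.
10 inches × 2.54 = 25.40 cm.
12/7.5 = 1.6 sts per cm; 25.40 × 1.6 = 40.64 sts.
Nearest multiple of 9 → 45.
7 inches = 17.78 cm; × 2.6 = 46.23 → 46 rows.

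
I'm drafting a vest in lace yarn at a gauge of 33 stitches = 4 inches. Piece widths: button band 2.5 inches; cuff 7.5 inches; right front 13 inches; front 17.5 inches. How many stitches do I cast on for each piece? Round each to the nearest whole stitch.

button band 21; cuff 62; right front 107; front 144.

Rate = 33/4 = 8.25 sts per in.
button band: 2.5 × 8.25 = 20.62 → 21.
cuff: 7.5 × 8.25 = 61.88 → 62.
right front: 13 × 8.25 = 107.25 → 107.
front: 17.5 × 8.25 = 144.38 → 144.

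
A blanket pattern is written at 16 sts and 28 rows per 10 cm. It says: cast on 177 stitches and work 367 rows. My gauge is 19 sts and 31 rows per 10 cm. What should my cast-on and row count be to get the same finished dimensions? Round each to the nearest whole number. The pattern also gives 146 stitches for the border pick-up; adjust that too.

Stitches: 177 × 19/16 = 210.19 → 210.
Rows: 367 × 31/28 = 406.32 → 406.
border pick-up: 146 × 19/16 = 173.38 → 173.

Cast on 210 stitches; work 406 rows; border pick-up 173 stitches.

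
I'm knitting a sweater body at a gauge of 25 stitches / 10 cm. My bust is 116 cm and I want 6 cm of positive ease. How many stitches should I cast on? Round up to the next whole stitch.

Finished = 116 + 6 = 122 cm.
25 / 10 = 2.5 sts per cm.
122.00 × 2.5 = 305.00 sts.

305 stitches.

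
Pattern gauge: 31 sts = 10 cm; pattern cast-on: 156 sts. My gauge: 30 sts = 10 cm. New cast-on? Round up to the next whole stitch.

Scale factor = 30 / 31 = 0.968.
156 × 30 / 31 = 150.97 sts.
→ 151 sts.

Cast on 151 stitches.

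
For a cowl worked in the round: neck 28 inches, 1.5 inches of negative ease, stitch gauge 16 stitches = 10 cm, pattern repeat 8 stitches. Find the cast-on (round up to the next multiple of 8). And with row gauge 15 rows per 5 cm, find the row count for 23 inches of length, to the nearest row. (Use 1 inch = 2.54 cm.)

Finished = 28 − 1.5 = 26.5 inches.
26.5 inches × 2.54 = 67.31 cm.
16/10 = 1.6 sts per cm; 67.31 × 1.6 = 107.70 sts.
Next multiple of 8 → 112.
23 inches = 58.42 cm; × 3 = 175.26 → 175 rows.

Cast on 112 stitches; work 175 rows.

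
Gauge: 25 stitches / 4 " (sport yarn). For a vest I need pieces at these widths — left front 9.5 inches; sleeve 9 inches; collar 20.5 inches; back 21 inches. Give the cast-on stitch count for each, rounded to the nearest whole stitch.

left front 59; sleeve 56; collar 128; back 131.

Rate = 25/4 = 6.25 sts per in.
left front: 9.5 × 6.25 = 59.38 → 59.
sleeve: 9 × 6.25 = 56.25 → 56.
collar: 20.5 × 6.25 = 128.12 → 128.
back: 21 × 6.25 = 131.25 → 131.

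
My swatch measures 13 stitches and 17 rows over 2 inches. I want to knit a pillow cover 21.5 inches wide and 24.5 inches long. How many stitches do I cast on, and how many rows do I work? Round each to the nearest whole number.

Cast on 140 stitches and work 208 rows.

Stitch gauge = 13/2 = 6.5 sts/in; 21.5 × 6.5 = 139.75 → 140 sts.
Row gauge = 17/2 = 8.5 rows/in; 24.5 × 8.5 = 208.25 → 208 rows.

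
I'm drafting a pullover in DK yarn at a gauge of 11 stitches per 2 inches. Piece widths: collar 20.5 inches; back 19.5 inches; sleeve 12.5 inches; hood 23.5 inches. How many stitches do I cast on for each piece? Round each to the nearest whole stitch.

collar 113; back 107; sleeve 69; hood 129.

Rate = 11/2 = 5.5 sts per in.
collar: 20.5 × 5.5 = 112.75 → 113.
back: 19.5 × 5.5 = 107.25 → 107.
sleeve: 12.5 × 5.5 = 68.75 → 69.
hood: 23.5 × 5.5 = 129.25 → 129.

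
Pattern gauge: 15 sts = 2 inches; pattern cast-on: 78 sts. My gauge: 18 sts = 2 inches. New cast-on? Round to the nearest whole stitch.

Scale factor = 18 / 15 = 1.200.
78 × 18 / 15 = 93.60 sts.
→ 94 sts.

Cast on 94 stitches.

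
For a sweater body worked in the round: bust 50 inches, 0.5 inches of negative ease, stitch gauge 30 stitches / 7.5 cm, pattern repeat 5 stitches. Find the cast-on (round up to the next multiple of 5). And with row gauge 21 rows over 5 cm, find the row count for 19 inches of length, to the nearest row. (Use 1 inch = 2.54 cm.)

Cast on 505 stitches; work 203 rows.

Finished = 50 − 0.5 = 49.5 inches.
49.5 inches × 2.54 = 125.73 cm.
30/7.5 = 4 sts per cm; 125.73 × 4 = 502.92 sts.
Next multiple of 5 → 505.
19 inches = 48.26 cm; × 4.2 = 202.69 → 203 rows.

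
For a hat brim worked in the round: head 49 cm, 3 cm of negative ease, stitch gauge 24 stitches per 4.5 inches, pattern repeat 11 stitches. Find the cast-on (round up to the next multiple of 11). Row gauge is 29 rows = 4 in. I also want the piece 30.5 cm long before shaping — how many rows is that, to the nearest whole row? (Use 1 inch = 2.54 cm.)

Finished = 49 − 3 = 46 cm.
46 cm × 1/2.54 = 18.11 inches.
24/4.5 = 5.333 sts per in; 18.11 × 5.333 = 96.59 sts.
Next multiple of 11 → 99.
30.5 cm = 12.01 inches; × 7.25 = 87.06 → 87 rows.

Cast on 99 stitches; work 87 rows.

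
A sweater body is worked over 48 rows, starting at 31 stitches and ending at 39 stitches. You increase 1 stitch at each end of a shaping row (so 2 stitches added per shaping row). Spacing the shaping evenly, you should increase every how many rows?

Stitches to add: |39 − 31| = 8.
Shaping rows needed: 8 / 2 = 4.
48 rows / 4 = every 12 rows.

Increase every 12th row.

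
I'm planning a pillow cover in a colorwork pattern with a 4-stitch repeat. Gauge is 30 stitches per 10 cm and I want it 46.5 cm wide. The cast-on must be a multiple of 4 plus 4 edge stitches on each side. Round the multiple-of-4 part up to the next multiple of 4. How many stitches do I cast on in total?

30 / 10 = 3 sts per cm.
46.5 × 3 = 139.50 sts.
Less 8 edge sts → 131.50 for the repeat.
Next multiple of 4: 132.
Add back 8 edge sts → 140.

CO 140 sts.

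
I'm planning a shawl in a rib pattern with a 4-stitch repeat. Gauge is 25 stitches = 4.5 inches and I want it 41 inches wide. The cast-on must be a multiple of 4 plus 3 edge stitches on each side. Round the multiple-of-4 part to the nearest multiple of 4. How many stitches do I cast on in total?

25 / 4.5 = 5.556 sts per inch.
41 × 5.556 = 227.78 sts.
Less 6 edge sts → 221.78 for the repeat.
Nearest multiple of 4: 220.
Add back 6 edge sts → 226.

226 stitches.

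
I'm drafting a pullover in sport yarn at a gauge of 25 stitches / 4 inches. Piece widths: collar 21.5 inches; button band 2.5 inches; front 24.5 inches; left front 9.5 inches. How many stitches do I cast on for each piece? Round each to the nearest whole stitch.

collar 134; button band 16; front 153; left front 59.

Rate = 25/4 = 6.25 sts per in.
collar: 21.5 × 6.25 = 134.38 → 134.
button band: 2.5 × 6.25 = 15.62 → 16.
front: 24.5 × 6.25 = 153.12 → 153.
left front: 9.5 × 6.25 = 59.38 → 59.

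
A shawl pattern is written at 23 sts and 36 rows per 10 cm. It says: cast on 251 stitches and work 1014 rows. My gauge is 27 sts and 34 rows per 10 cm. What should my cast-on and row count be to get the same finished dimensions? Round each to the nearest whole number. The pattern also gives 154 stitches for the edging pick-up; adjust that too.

Stitches: 251 × 27/23 = 294.65 → 295.
Rows: 1014 × 34/36 = 957.67 → 958.
edging pick-up: 154 × 27/23 = 180.78 → 181.

Cast on 295 stitches; work 958 rows; edging pick-up 181 stitches.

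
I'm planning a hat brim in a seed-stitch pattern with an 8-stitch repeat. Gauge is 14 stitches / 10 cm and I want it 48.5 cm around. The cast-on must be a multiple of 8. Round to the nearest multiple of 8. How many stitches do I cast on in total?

64 stitches.

14 / 10 = 1.4 sts per cm.
48.5 × 1.4 = 67.90 sts.
Nearest multiple of 8: 64.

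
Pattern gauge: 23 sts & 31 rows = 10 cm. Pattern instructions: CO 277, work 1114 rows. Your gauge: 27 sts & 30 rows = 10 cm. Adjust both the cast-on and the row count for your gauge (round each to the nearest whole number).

Stitches: 277 × 27/23 = 325.17 → 325.
Rows: 1114 × 30/31 = 1078.06 → 1078.

Cast on 325 stitches; work 1078 rows.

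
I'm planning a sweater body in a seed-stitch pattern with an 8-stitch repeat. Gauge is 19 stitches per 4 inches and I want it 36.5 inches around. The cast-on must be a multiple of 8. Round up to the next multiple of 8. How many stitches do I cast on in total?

CO 176 sts.

19 / 4 = 4.75 sts per inch.
36.5 × 4.75 = 173.38 sts.
Next multiple of 8: 176.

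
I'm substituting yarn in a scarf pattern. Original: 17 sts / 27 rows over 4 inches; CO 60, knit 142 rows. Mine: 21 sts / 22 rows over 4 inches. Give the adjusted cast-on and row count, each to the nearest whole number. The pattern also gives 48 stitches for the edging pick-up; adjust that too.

Stitches: 60 × 21/17 = 74.12 → 74.
Rows: 142 × 22/27 = 115.70 → 116.
edging pick-up: 48 × 21/17 = 59.29 → 59.

Cast on 74 stitches; work 116 rows; edging pick-up 59 stitches.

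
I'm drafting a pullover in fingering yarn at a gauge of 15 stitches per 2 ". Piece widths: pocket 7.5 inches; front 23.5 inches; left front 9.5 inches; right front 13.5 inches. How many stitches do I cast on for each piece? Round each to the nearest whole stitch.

pocket 56; front 176; left front 71; right front 101.

Rate = 15/2 = 7.5 sts per in.
pocket: 7.5 × 7.5 = 56.25 → 56.
front: 23.5 × 7.5 = 176.25 → 176.
left front: 9.5 × 7.5 = 71.25 → 71.
right front: 13.5 × 7.5 = 101.25 → 101.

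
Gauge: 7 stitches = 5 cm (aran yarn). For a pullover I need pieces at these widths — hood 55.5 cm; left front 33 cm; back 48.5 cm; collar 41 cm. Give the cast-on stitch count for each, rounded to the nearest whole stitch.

Rate = 7/5 = 1.4 sts per cm.
hood: 55.5 × 1.4 = 77.70 → 78.
left front: 33 × 1.4 = 46.20 → 46.
back: 48.5 × 1.4 = 67.90 → 68.
collar: 41 × 1.4 = 57.40 → 57.

hood 78; left front 46; back 68; collar 57.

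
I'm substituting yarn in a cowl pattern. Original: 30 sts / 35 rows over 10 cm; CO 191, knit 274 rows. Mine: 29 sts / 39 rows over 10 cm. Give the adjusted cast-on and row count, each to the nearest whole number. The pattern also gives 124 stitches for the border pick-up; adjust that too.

Stitches: 191 × 29/30 = 184.63 → 185.
Rows: 274 × 39/35 = 305.31 → 305.
border pick-up: 124 × 29/30 = 119.87 → 120.

Cast on 185 stitches; work 305 rows; border pick-up 120 stitches.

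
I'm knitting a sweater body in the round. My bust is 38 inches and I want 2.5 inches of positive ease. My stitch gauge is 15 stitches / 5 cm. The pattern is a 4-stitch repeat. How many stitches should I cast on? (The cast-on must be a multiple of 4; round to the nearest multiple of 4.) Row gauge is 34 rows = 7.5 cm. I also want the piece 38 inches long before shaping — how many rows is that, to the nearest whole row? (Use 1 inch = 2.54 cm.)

Cast on 308 stitches; work 438 rows.

Finished = 38 + 2.5 = 40.5 inches.
40.5 inches × 2.54 = 102.87 cm.
15/5 = 3 sts per cm; 102.87 × 3 = 308.61 sts.
Nearest multiple of 4 → 308.
38 inches = 96.52 cm; × 4.533 = 437.56 → 438 rows.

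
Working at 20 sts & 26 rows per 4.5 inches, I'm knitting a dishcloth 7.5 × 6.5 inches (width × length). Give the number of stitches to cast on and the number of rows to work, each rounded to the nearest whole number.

Stitch gauge = 20/4.5 = 4.444 sts/in; 7.5 × 4.444 = 33.33 → 33 sts.
Row gauge = 26/4.5 = 5.778 rows/in; 6.5 × 5.778 = 37.56 → 38 rows.

Cast on 33 stitches and work 38 rows.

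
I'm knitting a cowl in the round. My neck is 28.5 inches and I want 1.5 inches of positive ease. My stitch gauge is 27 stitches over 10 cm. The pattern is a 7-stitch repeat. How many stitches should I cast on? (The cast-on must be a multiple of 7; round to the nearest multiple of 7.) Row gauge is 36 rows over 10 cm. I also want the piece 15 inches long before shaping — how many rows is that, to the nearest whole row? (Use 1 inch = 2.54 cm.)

Finished = 28.5 + 1.5 = 30 inches.
30 inches × 2.54 = 76.20 cm.
27/10 = 2.7 sts per cm; 76.20 × 2.7 = 205.74 sts.
Nearest multiple of 7 → 203.
15 inches = 38.10 cm; × 3.6 = 137.16 → 137 rows.

Cast on 203 stitches; work 137 rows.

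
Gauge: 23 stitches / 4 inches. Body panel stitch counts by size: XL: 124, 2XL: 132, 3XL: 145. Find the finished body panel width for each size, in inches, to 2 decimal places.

XL 21.57 inches; 2XL 22.96 inches; 3XL 25.22 inches.

23/4 = 5.75 sts per in.
XL: 124 / 5.75 = 21.565 → 21.57 in.
2XL: 132 / 5.75 = 22.957 → 22.96 in.
3XL: 145 / 5.75 = 25.217 → 25.22 in.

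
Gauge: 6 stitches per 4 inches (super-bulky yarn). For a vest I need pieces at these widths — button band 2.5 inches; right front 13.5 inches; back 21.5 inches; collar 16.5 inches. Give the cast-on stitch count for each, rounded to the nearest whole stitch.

button band 4; right front 20; back 32; collar 25.

Rate = 6/4 = 1.5 sts per in.
button band: 2.5 × 1.5 = 3.75 → 4.
right front: 13.5 × 1.5 = 20.25 → 20.
back: 21.5 × 1.5 = 32.25 → 32.
collar: 16.5 × 1.5 = 24.75 → 25.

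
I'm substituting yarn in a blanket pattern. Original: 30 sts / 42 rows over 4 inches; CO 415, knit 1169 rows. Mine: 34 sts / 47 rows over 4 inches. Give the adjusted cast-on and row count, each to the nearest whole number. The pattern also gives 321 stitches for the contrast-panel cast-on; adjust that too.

Stitches: 415 × 34/30 = 470.33 → 470.
Rows: 1169 × 47/42 = 1308.17 → 1308.
contrast-panel cast-on: 321 × 34/30 = 363.80 → 364.

Cast on 470 stitches; work 1308 rows; contrast-panel cast-on 364 stitches.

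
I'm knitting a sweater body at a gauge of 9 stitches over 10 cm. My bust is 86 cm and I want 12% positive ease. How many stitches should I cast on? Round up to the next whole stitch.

Finished = 86 × 1.12 = 96.32 cm.
9 / 10 = 0.9 sts per cm.
96.32 × 0.9 = 86.69 sts.
→ 87 sts.

CO 87 sts.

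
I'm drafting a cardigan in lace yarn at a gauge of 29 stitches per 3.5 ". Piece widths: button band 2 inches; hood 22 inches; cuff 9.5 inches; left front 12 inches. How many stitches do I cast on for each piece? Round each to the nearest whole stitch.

button band 17; hood 182; cuff 79; left front 99.

Rate = 29/3.5 = 8.286 sts per in.
button band: 2 × 8.286 = 16.57 → 17.
hood: 22 × 8.286 = 182.29 → 182.
cuff: 9.5 × 8.286 = 78.71 → 79.
left front: 12 × 8.286 = 99.43 → 99.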